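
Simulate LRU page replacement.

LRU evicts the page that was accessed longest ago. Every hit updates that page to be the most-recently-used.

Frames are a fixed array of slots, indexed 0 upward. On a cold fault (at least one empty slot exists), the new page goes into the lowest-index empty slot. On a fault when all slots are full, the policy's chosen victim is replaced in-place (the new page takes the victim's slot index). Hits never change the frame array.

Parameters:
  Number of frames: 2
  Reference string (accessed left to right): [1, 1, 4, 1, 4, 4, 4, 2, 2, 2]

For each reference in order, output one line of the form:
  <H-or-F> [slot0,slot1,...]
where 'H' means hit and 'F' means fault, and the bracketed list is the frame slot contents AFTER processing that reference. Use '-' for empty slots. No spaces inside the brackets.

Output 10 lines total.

F [1,-]
H [1,-]
F [1,4]
H [1,4]
H [1,4]
H [1,4]
H [1,4]
F [2,4]
H [2,4]
H [2,4]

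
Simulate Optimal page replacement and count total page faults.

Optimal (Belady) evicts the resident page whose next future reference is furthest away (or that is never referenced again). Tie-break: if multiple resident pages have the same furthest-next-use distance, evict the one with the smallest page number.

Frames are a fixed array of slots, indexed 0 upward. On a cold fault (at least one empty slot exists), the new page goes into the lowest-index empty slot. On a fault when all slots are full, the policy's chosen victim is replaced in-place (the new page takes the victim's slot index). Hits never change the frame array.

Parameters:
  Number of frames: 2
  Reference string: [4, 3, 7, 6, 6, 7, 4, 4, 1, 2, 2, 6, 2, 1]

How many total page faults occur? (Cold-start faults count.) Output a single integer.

Step 0: ref 4 → FAULT, frames=[4,-]
Step 1: ref 3 → FAULT, frames=[4,3]
Step 2: ref 7 → FAULT (evict 3), frames=[4,7]
Step 3: ref 6 → FAULT (evict 4), frames=[6,7]
Step 4: ref 6 → HIT, frames=[6,7]
Step 5: ref 7 → HIT, frames=[6,7]
Step 6: ref 4 → FAULT (evict 7), frames=[6,4]
Step 7: ref 4 → HIT, frames=[6,4]
Step 8: ref 1 → FAULT (evict 4), frames=[6,1]
Step 9: ref 2 → FAULT (evict 1), frames=[6,2]
Step 10: ref 2 → HIT, frames=[6,2]
Step 11: ref 6 → HIT, frames=[6,2]
Step 12: ref 2 → HIT, frames=[6,2]
Step 13: ref 1 → FAULT (evict 2), frames=[6,1]
Total faults: 8

Answer: 8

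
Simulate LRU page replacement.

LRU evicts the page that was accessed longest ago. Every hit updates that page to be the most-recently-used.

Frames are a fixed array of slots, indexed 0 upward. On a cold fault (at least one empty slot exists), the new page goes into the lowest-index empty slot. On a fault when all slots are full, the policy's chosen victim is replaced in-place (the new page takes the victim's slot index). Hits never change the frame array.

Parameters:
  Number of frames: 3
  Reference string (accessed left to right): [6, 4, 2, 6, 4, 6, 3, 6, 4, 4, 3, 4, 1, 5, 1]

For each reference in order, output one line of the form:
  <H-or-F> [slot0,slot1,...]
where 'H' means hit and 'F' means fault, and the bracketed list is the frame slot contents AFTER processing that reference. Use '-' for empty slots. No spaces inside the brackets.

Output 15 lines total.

F [6,-,-]
F [6,4,-]
F [6,4,2]
H [6,4,2]
H [6,4,2]
H [6,4,2]
F [6,4,3]
H [6,4,3]
H [6,4,3]
H [6,4,3]
H [6,4,3]
H [6,4,3]
F [1,4,3]
F [1,4,5]
H [1,4,5]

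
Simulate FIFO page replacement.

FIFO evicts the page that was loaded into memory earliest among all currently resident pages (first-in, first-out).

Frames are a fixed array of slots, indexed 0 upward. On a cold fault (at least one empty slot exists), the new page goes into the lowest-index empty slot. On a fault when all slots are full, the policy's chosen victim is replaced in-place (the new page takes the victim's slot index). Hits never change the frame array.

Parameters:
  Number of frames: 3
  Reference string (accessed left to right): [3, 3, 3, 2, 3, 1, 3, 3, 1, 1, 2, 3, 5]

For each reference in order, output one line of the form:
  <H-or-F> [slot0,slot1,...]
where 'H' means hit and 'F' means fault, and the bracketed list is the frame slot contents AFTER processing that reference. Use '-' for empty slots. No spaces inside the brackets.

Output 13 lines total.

F [3,-,-]
H [3,-,-]
H [3,-,-]
F [3,2,-]
H [3,2,-]
F [3,2,1]
H [3,2,1]
H [3,2,1]
H [3,2,1]
H [3,2,1]
H [3,2,1]
H [3,2,1]
F [5,2,1]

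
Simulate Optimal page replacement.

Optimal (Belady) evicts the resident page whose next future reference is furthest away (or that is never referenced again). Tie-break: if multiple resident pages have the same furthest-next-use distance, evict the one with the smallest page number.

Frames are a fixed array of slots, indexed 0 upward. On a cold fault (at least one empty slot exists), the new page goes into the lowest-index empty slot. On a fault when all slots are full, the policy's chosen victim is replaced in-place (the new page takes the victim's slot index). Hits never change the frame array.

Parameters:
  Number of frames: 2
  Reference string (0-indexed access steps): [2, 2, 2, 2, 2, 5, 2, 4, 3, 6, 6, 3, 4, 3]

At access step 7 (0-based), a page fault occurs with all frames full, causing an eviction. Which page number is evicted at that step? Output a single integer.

Step 0: ref 2 -> FAULT, frames=[2,-]
Step 1: ref 2 -> HIT, frames=[2,-]
Step 2: ref 2 -> HIT, frames=[2,-]
Step 3: ref 2 -> HIT, frames=[2,-]
Step 4: ref 2 -> HIT, frames=[2,-]
Step 5: ref 5 -> FAULT, frames=[2,5]
Step 6: ref 2 -> HIT, frames=[2,5]
Step 7: ref 4 -> FAULT, evict 2, frames=[4,5]
At step 7: evicted page 2

Answer: 2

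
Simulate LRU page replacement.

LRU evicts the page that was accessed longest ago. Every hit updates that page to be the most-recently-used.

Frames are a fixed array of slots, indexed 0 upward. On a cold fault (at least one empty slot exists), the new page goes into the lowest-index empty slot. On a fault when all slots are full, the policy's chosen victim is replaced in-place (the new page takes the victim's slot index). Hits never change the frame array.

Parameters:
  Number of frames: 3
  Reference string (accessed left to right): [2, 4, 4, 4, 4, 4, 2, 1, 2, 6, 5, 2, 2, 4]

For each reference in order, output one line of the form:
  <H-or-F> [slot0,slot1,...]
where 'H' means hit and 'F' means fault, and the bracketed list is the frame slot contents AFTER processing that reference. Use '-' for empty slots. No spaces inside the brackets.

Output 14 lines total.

F [2,-,-]
F [2,4,-]
H [2,4,-]
H [2,4,-]
H [2,4,-]
H [2,4,-]
H [2,4,-]
F [2,4,1]
H [2,4,1]
F [2,6,1]
F [2,6,5]
H [2,6,5]
H [2,6,5]
F [2,4,5]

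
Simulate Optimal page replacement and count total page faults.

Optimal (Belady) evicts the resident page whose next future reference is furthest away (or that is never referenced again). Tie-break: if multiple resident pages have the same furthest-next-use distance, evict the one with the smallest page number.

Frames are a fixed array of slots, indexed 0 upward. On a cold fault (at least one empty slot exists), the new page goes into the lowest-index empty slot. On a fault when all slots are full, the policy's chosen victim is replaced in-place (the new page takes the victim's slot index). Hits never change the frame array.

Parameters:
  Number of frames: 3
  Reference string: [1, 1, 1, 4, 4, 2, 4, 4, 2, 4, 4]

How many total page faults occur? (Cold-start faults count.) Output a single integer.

Answer: 3

Derivation:
Step 0: ref 1 → FAULT, frames=[1,-,-]
Step 1: ref 1 → HIT, frames=[1,-,-]
Step 2: ref 1 → HIT, frames=[1,-,-]
Step 3: ref 4 → FAULT, frames=[1,4,-]
Step 4: ref 4 → HIT, frames=[1,4,-]
Step 5: ref 2 → FAULT, frames=[1,4,2]
Step 6: ref 4 → HIT, frames=[1,4,2]
Step 7: ref 4 → HIT, frames=[1,4,2]
Step 8: ref 2 → HIT, frames=[1,4,2]
Step 9: ref 4 → HIT, frames=[1,4,2]
Step 10: ref 4 → HIT, frames=[1,4,2]
Total faults: 3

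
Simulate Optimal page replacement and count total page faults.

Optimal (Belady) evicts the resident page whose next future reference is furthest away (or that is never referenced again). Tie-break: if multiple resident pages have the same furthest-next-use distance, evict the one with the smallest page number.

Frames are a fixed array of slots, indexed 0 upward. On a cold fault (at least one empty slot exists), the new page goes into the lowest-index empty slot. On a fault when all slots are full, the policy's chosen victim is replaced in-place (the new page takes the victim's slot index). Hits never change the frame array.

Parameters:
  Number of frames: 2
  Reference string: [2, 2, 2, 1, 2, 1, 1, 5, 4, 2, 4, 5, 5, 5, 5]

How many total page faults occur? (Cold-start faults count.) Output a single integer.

Answer: 5

Derivation:
Step 0: ref 2 → FAULT, frames=[2,-]
Step 1: ref 2 → HIT, frames=[2,-]
Step 2: ref 2 → HIT, frames=[2,-]
Step 3: ref 1 → FAULT, frames=[2,1]
Step 4: ref 2 → HIT, frames=[2,1]
Step 5: ref 1 → HIT, frames=[2,1]
Step 6: ref 1 → HIT, frames=[2,1]
Step 7: ref 5 → FAULT (evict 1), frames=[2,5]
Step 8: ref 4 → FAULT (evict 5), frames=[2,4]
Step 9: ref 2 → HIT, frames=[2,4]
Step 10: ref 4 → HIT, frames=[2,4]
Step 11: ref 5 → FAULT (evict 2), frames=[5,4]
Step 12: ref 5 → HIT, frames=[5,4]
Step 13: ref 5 → HIT, frames=[5,4]
Step 14: ref 5 → HIT, frames=[5,4]
Total faults: 5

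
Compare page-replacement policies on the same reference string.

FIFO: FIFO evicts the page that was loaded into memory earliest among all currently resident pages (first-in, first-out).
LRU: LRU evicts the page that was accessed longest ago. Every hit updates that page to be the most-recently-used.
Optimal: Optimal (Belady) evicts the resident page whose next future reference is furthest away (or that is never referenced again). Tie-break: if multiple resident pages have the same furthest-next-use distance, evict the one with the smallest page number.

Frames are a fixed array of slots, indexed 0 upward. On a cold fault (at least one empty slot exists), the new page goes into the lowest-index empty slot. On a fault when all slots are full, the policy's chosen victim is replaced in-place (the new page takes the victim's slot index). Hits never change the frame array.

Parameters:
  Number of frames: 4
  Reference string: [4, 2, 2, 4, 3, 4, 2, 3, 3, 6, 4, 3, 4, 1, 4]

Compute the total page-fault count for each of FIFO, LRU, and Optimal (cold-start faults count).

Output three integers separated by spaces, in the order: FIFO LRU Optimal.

--- FIFO ---
  step 0: ref 4 -> FAULT, frames=[4,-,-,-] (faults so far: 1)
  step 1: ref 2 -> FAULT, frames=[4,2,-,-] (faults so far: 2)
  step 2: ref 2 -> HIT, frames=[4,2,-,-] (faults so far: 2)
  step 3: ref 4 -> HIT, frames=[4,2,-,-] (faults so far: 2)
  step 4: ref 3 -> FAULT, frames=[4,2,3,-] (faults so far: 3)
  step 5: ref 4 -> HIT, frames=[4,2,3,-] (faults so far: 3)
  step 6: ref 2 -> HIT, frames=[4,2,3,-] (faults so far: 3)
  step 7: ref 3 -> HIT, frames=[4,2,3,-] (faults so far: 3)
  step 8: ref 3 -> HIT, frames=[4,2,3,-] (faults so far: 3)
  step 9: ref 6 -> FAULT, frames=[4,2,3,6] (faults so far: 4)
  step 10: ref 4 -> HIT, frames=[4,2,3,6] (faults so far: 4)
  step 11: ref 3 -> HIT, frames=[4,2,3,6] (faults so far: 4)
  step 12: ref 4 -> HIT, frames=[4,2,3,6] (faults so far: 4)
  step 13: ref 1 -> FAULT, evict 4, frames=[1,2,3,6] (faults so far: 5)
  step 14: ref 4 -> FAULT, evict 2, frames=[1,4,3,6] (faults so far: 6)
  FIFO total faults: 6
--- LRU ---
  step 0: ref 4 -> FAULT, frames=[4,-,-,-] (faults so far: 1)
  step 1: ref 2 -> FAULT, frames=[4,2,-,-] (faults so far: 2)
  step 2: ref 2 -> HIT, frames=[4,2,-,-] (faults so far: 2)
  step 3: ref 4 -> HIT, frames=[4,2,-,-] (faults so far: 2)
  step 4: ref 3 -> FAULT, frames=[4,2,3,-] (faults so far: 3)
  step 5: ref 4 -> HIT, frames=[4,2,3,-] (faults so far: 3)
  step 6: ref 2 -> HIT, frames=[4,2,3,-] (faults so far: 3)
  step 7: ref 3 -> HIT, frames=[4,2,3,-] (faults so far: 3)
  step 8: ref 3 -> HIT, frames=[4,2,3,-] (faults so far: 3)
  step 9: ref 6 -> FAULT, frames=[4,2,3,6] (faults so far: 4)
  step 10: ref 4 -> HIT, frames=[4,2,3,6] (faults so far: 4)
  step 11: ref 3 -> HIT, frames=[4,2,3,6] (faults so far: 4)
  step 12: ref 4 -> HIT, frames=[4,2,3,6] (faults so far: 4)
  step 13: ref 1 -> FAULT, evict 2, frames=[4,1,3,6] (faults so far: 5)
  step 14: ref 4 -> HIT, frames=[4,1,3,6] (faults so far: 5)
  LRU total faults: 5
--- Optimal ---
  step 0: ref 4 -> FAULT, frames=[4,-,-,-] (faults so far: 1)
  step 1: ref 2 -> FAULT, frames=[4,2,-,-] (faults so far: 2)
  step 2: ref 2 -> HIT, frames=[4,2,-,-] (faults so far: 2)
  step 3: ref 4 -> HIT, frames=[4,2,-,-] (faults so far: 2)
  step 4: ref 3 -> FAULT, frames=[4,2,3,-] (faults so far: 3)
  step 5: ref 4 -> HIT, frames=[4,2,3,-] (faults so far: 3)
  step 6: ref 2 -> HIT, frames=[4,2,3,-] (faults so far: 3)
  step 7: ref 3 -> HIT, frames=[4,2,3,-] (faults so far: 3)
  step 8: ref 3 -> HIT, frames=[4,2,3,-] (faults so far: 3)
  step 9: ref 6 -> FAULT, frames=[4,2,3,6] (faults so far: 4)
  step 10: ref 4 -> HIT, frames=[4,2,3,6] (faults so far: 4)
  step 11: ref 3 -> HIT, frames=[4,2,3,6] (faults so far: 4)
  step 12: ref 4 -> HIT, frames=[4,2,3,6] (faults so far: 4)
  step 13: ref 1 -> FAULT, evict 2, frames=[4,1,3,6] (faults so far: 5)
  step 14: ref 4 -> HIT, frames=[4,1,3,6] (faults so far: 5)
  Optimal total faults: 5

Answer: 6 5 5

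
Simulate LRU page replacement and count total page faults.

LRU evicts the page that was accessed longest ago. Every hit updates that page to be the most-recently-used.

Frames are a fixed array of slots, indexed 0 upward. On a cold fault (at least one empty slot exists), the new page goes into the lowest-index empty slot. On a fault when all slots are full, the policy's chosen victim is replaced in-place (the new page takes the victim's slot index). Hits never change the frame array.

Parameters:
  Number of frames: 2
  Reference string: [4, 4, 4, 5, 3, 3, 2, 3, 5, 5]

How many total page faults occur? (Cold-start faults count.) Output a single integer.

Answer: 5

Derivation:
Step 0: ref 4 → FAULT, frames=[4,-]
Step 1: ref 4 → HIT, frames=[4,-]
Step 2: ref 4 → HIT, frames=[4,-]
Step 3: ref 5 → FAULT, frames=[4,5]
Step 4: ref 3 → FAULT (evict 4), frames=[3,5]
Step 5: ref 3 → HIT, frames=[3,5]
Step 6: ref 2 → FAULT (evict 5), frames=[3,2]
Step 7: ref 3 → HIT, frames=[3,2]
Step 8: ref 5 → FAULT (evict 2), frames=[3,5]
Step 9: ref 5 → HIT, frames=[3,5]
Total faults: 5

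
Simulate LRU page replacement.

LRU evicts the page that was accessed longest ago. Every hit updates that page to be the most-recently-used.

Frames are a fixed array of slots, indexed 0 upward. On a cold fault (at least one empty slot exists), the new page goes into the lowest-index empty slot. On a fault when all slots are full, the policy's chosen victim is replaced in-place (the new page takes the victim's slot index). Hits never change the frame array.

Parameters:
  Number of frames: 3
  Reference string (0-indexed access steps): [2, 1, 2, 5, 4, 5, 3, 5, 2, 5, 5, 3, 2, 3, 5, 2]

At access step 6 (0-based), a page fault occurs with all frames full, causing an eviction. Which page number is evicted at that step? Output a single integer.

Step 0: ref 2 -> FAULT, frames=[2,-,-]
Step 1: ref 1 -> FAULT, frames=[2,1,-]
Step 2: ref 2 -> HIT, frames=[2,1,-]
Step 3: ref 5 -> FAULT, frames=[2,1,5]
Step 4: ref 4 -> FAULT, evict 1, frames=[2,4,5]
Step 5: ref 5 -> HIT, frames=[2,4,5]
Step 6: ref 3 -> FAULT, evict 2, frames=[3,4,5]
At step 6: evicted page 2

Answer: 2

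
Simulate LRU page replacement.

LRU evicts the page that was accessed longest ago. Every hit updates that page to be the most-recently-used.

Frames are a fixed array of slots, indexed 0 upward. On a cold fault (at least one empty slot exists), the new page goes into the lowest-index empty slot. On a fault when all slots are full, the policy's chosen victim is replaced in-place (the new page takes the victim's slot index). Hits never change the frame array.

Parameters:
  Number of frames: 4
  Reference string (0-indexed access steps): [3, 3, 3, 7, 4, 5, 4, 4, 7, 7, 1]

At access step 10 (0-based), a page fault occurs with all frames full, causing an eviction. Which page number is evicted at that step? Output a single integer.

Answer: 3

Derivation:
Step 0: ref 3 -> FAULT, frames=[3,-,-,-]
Step 1: ref 3 -> HIT, frames=[3,-,-,-]
Step 2: ref 3 -> HIT, frames=[3,-,-,-]
Step 3: ref 7 -> FAULT, frames=[3,7,-,-]
Step 4: ref 4 -> FAULT, frames=[3,7,4,-]
Step 5: ref 5 -> FAULT, frames=[3,7,4,5]
Step 6: ref 4 -> HIT, frames=[3,7,4,5]
Step 7: ref 4 -> HIT, frames=[3,7,4,5]
Step 8: ref 7 -> HIT, frames=[3,7,4,5]
Step 9: ref 7 -> HIT, frames=[3,7,4,5]
Step 10: ref 1 -> FAULT, evict 3, frames=[1,7,4,5]
At step 10: evicted page 3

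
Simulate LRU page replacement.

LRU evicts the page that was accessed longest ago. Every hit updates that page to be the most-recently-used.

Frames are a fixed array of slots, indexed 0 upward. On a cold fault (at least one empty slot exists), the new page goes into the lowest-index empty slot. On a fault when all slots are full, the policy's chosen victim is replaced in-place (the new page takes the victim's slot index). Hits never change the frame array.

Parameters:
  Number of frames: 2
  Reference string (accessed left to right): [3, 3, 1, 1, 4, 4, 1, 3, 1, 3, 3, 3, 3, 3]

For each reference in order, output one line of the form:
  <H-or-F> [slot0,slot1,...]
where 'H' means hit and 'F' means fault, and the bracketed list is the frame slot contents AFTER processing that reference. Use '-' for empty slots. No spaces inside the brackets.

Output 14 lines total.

F [3,-]
H [3,-]
F [3,1]
H [3,1]
F [4,1]
H [4,1]
H [4,1]
F [3,1]
H [3,1]
H [3,1]
H [3,1]
H [3,1]
H [3,1]
H [3,1]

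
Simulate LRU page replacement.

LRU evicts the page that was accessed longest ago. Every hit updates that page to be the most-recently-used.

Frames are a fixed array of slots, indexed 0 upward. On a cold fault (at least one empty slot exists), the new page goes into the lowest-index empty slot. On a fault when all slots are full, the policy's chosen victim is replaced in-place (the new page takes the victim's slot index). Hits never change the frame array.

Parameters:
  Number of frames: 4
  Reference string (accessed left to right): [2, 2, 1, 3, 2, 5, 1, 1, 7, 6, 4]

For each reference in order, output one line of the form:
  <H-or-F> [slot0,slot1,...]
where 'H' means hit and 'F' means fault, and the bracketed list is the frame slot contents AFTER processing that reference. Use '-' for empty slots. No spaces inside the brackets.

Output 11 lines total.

F [2,-,-,-]
H [2,-,-,-]
F [2,1,-,-]
F [2,1,3,-]
H [2,1,3,-]
F [2,1,3,5]
H [2,1,3,5]
H [2,1,3,5]
F [2,1,7,5]
F [6,1,7,5]
F [6,1,7,4]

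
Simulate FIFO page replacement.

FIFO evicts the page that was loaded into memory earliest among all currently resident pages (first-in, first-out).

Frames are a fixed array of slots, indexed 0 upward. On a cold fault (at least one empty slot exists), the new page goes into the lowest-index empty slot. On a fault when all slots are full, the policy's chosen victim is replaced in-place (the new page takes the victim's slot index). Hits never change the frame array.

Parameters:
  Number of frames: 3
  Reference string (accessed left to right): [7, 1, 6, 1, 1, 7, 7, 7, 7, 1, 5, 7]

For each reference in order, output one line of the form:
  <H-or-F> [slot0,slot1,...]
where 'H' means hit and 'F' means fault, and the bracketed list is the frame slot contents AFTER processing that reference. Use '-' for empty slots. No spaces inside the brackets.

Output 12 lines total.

F [7,-,-]
F [7,1,-]
F [7,1,6]
H [7,1,6]
H [7,1,6]
H [7,1,6]
H [7,1,6]
H [7,1,6]
H [7,1,6]
H [7,1,6]
F [5,1,6]
F [5,7,6]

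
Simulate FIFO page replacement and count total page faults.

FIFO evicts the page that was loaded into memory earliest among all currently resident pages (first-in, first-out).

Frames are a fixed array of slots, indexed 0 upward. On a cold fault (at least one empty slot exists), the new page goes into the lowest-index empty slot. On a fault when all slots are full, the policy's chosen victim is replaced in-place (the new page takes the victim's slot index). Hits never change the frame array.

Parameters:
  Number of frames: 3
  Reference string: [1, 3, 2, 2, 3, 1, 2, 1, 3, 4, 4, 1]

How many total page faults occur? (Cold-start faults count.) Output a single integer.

Answer: 5

Derivation:
Step 0: ref 1 → FAULT, frames=[1,-,-]
Step 1: ref 3 → FAULT, frames=[1,3,-]
Step 2: ref 2 → FAULT, frames=[1,3,2]
Step 3: ref 2 → HIT, frames=[1,3,2]
Step 4: ref 3 → HIT, frames=[1,3,2]
Step 5: ref 1 → HIT, frames=[1,3,2]
Step 6: ref 2 → HIT, frames=[1,3,2]
Step 7: ref 1 → HIT, frames=[1,3,2]
Step 8: ref 3 → HIT, frames=[1,3,2]
Step 9: ref 4 → FAULT (evict 1), frames=[4,3,2]
Step 10: ref 4 → HIT, frames=[4,3,2]
Step 11: ref 1 → FAULT (evict 3), frames=[4,1,2]
Total faults: 5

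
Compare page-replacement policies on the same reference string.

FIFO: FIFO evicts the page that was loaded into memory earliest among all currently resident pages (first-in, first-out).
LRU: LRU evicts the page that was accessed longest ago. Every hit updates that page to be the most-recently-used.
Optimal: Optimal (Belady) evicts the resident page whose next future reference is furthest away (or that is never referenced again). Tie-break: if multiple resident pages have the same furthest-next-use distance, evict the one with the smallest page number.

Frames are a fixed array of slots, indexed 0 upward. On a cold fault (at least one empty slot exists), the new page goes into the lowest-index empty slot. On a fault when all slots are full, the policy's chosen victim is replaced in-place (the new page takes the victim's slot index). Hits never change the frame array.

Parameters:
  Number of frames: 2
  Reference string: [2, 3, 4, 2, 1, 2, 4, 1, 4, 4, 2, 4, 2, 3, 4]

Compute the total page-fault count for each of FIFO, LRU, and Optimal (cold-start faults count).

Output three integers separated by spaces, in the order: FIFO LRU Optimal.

Answer: 9 10 7

Derivation:
--- FIFO ---
  step 0: ref 2 -> FAULT, frames=[2,-] (faults so far: 1)
  step 1: ref 3 -> FAULT, frames=[2,3] (faults so far: 2)
  step 2: ref 4 -> FAULT, evict 2, frames=[4,3] (faults so far: 3)
  step 3: ref 2 -> FAULT, evict 3, frames=[4,2] (faults so far: 4)
  step 4: ref 1 -> FAULT, evict 4, frames=[1,2] (faults so far: 5)
  step 5: ref 2 -> HIT, frames=[1,2] (faults so far: 5)
  step 6: ref 4 -> FAULT, evict 2, frames=[1,4] (faults so far: 6)
  step 7: ref 1 -> HIT, frames=[1,4] (faults so far: 6)
  step 8: ref 4 -> HIT, frames=[1,4] (faults so far: 6)
  step 9: ref 4 -> HIT, frames=[1,4] (faults so far: 6)
  step 10: ref 2 -> FAULT, evict 1, frames=[2,4] (faults so far: 7)
  step 11: ref 4 -> HIT, frames=[2,4] (faults so far: 7)
  step 12: ref 2 -> HIT, frames=[2,4] (faults so far: 7)
  step 13: ref 3 -> FAULT, evict 4, frames=[2,3] (faults so far: 8)
  step 14: ref 4 -> FAULT, evict 2, frames=[4,3] (faults so far: 9)
  FIFO total faults: 9
--- LRU ---
  step 0: ref 2 -> FAULT, frames=[2,-] (faults so far: 1)
  step 1: ref 3 -> FAULT, frames=[2,3] (faults so far: 2)
  step 2: ref 4 -> FAULT, evict 2, frames=[4,3] (faults so far: 3)
  step 3: ref 2 -> FAULT, evict 3, frames=[4,2] (faults so far: 4)
  step 4: ref 1 -> FAULT, evict 4, frames=[1,2] (faults so far: 5)
  step 5: ref 2 -> HIT, frames=[1,2] (faults so far: 5)
  step 6: ref 4 -> FAULT, evict 1, frames=[4,2] (faults so far: 6)
  step 7: ref 1 -> FAULT, evict 2, frames=[4,1] (faults so far: 7)
  step 8: ref 4 -> HIT, frames=[4,1] (faults so far: 7)
  step 9: ref 4 -> HIT, frames=[4,1] (faults so far: 7)
  step 10: ref 2 -> FAULT, evict 1, frames=[4,2] (faults so far: 8)
  step 11: ref 4 -> HIT, frames=[4,2] (faults so far: 8)
  step 12: ref 2 -> HIT, frames=[4,2] (faults so far: 8)
  step 13: ref 3 -> FAULT, evict 4, frames=[3,2] (faults so far: 9)
  step 14: ref 4 -> FAULT, evict 2, frames=[3,4] (faults so far: 10)
  LRU total faults: 10
--- Optimal ---
  step 0: ref 2 -> FAULT, frames=[2,-] (faults so far: 1)
  step 1: ref 3 -> FAULT, frames=[2,3] (faults so far: 2)
  step 2: ref 4 -> FAULT, evict 3, frames=[2,4] (faults so far: 3)
  step 3: ref 2 -> HIT, frames=[2,4] (faults so far: 3)
  step 4: ref 1 -> FAULT, evict 4, frames=[2,1] (faults so far: 4)
  step 5: ref 2 -> HIT, frames=[2,1] (faults so far: 4)
  step 6: ref 4 -> FAULT, evict 2, frames=[4,1] (faults so far: 5)
  step 7: ref 1 -> HIT, frames=[4,1] (faults so far: 5)
  step 8: ref 4 -> HIT, frames=[4,1] (faults so far: 5)
  step 9: ref 4 -> HIT, frames=[4,1] (faults so far: 5)
  step 10: ref 2 -> FAULT, evict 1, frames=[4,2] (faults so far: 6)
  step 11: ref 4 -> HIT, frames=[4,2] (faults so far: 6)
  step 12: ref 2 -> HIT, frames=[4,2] (faults so far: 6)
  step 13: ref 3 -> FAULT, evict 2, frames=[4,3] (faults so far: 7)
  step 14: ref 4 -> HIT, frames=[4,3] (faults so far: 7)
  Optimal total faults: 7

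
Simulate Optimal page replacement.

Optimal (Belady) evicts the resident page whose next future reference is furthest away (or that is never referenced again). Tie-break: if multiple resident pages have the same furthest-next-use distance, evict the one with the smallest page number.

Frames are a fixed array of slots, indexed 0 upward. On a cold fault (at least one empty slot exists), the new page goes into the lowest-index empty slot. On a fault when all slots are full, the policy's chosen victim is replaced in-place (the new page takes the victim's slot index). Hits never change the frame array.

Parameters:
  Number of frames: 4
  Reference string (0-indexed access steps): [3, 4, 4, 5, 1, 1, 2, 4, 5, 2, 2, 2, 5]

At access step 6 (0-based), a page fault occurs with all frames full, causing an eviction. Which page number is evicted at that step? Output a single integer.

Answer: 1

Derivation:
Step 0: ref 3 -> FAULT, frames=[3,-,-,-]
Step 1: ref 4 -> FAULT, frames=[3,4,-,-]
Step 2: ref 4 -> HIT, frames=[3,4,-,-]
Step 3: ref 5 -> FAULT, frames=[3,4,5,-]
Step 4: ref 1 -> FAULT, frames=[3,4,5,1]
Step 5: ref 1 -> HIT, frames=[3,4,5,1]
Step 6: ref 2 -> FAULT, evict 1, frames=[3,4,5,2]
At step 6: evicted page 1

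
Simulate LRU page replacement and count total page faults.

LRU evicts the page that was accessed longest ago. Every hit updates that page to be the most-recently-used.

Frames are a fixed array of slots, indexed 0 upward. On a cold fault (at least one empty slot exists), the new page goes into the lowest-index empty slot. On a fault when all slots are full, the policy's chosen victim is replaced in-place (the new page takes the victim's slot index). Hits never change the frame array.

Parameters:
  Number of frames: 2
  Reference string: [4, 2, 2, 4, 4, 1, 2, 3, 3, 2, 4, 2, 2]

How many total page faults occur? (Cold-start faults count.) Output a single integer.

Step 0: ref 4 → FAULT, frames=[4,-]
Step 1: ref 2 → FAULT, frames=[4,2]
Step 2: ref 2 → HIT, frames=[4,2]
Step 3: ref 4 → HIT, frames=[4,2]
Step 4: ref 4 → HIT, frames=[4,2]
Step 5: ref 1 → FAULT (evict 2), frames=[4,1]
Step 6: ref 2 → FAULT (evict 4), frames=[2,1]
Step 7: ref 3 → FAULT (evict 1), frames=[2,3]
Step 8: ref 3 → HIT, frames=[2,3]
Step 9: ref 2 → HIT, frames=[2,3]
Step 10: ref 4 → FAULT (evict 3), frames=[2,4]
Step 11: ref 2 → HIT, frames=[2,4]
Step 12: ref 2 → HIT, frames=[2,4]
Total faults: 6

Answer: 6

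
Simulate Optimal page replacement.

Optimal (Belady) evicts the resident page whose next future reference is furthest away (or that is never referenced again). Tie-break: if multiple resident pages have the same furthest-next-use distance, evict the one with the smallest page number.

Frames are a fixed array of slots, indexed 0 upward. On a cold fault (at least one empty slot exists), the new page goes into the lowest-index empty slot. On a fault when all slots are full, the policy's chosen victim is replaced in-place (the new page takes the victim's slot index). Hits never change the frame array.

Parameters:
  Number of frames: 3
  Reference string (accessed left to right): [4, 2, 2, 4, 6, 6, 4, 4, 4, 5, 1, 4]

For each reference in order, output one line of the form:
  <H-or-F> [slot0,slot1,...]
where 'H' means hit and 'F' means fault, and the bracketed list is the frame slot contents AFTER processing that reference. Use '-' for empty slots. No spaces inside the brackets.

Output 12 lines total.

F [4,-,-]
F [4,2,-]
H [4,2,-]
H [4,2,-]
F [4,2,6]
H [4,2,6]
H [4,2,6]
H [4,2,6]
H [4,2,6]
F [4,5,6]
F [4,1,6]
H [4,1,6]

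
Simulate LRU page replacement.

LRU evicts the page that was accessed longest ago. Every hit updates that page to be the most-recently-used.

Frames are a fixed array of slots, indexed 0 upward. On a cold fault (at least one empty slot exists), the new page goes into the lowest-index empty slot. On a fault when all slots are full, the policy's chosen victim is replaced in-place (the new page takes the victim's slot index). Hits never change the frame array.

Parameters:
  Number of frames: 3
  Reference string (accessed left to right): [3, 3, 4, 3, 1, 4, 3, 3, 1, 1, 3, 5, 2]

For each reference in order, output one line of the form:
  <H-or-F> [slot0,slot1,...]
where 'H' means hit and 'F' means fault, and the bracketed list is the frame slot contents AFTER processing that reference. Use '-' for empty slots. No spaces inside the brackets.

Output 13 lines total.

F [3,-,-]
H [3,-,-]
F [3,4,-]
H [3,4,-]
F [3,4,1]
H [3,4,1]
H [3,4,1]
H [3,4,1]
H [3,4,1]
H [3,4,1]
H [3,4,1]
F [3,5,1]
F [3,5,2]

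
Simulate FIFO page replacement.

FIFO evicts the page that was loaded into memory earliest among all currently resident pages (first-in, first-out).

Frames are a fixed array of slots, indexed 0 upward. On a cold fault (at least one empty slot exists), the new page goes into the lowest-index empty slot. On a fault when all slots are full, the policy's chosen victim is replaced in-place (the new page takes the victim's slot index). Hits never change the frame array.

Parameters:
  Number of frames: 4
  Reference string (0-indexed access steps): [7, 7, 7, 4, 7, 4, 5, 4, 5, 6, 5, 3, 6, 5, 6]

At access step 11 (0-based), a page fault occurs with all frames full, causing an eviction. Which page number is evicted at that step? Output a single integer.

Step 0: ref 7 -> FAULT, frames=[7,-,-,-]
Step 1: ref 7 -> HIT, frames=[7,-,-,-]
Step 2: ref 7 -> HIT, frames=[7,-,-,-]
Step 3: ref 4 -> FAULT, frames=[7,4,-,-]
Step 4: ref 7 -> HIT, frames=[7,4,-,-]
Step 5: ref 4 -> HIT, frames=[7,4,-,-]
Step 6: ref 5 -> FAULT, frames=[7,4,5,-]
Step 7: ref 4 -> HIT, frames=[7,4,5,-]
Step 8: ref 5 -> HIT, frames=[7,4,5,-]
Step 9: ref 6 -> FAULT, frames=[7,4,5,6]
Step 10: ref 5 -> HIT, frames=[7,4,5,6]
Step 11: ref 3 -> FAULT, evict 7, frames=[3,4,5,6]
At step 11: evicted page 7

Answer: 7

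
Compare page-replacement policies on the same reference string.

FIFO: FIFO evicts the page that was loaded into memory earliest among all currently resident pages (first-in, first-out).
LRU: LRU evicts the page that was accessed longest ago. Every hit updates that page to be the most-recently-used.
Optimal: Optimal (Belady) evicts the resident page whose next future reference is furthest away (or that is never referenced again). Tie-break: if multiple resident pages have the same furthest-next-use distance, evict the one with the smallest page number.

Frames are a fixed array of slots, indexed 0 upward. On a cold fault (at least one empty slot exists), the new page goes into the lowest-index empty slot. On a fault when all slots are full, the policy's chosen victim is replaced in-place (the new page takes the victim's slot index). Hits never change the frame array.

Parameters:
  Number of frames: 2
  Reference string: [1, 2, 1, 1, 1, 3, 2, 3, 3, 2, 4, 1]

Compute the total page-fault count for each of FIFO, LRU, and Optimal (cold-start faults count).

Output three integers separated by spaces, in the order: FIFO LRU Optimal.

Answer: 5 6 5

Derivation:
--- FIFO ---
  step 0: ref 1 -> FAULT, frames=[1,-] (faults so far: 1)
  step 1: ref 2 -> FAULT, frames=[1,2] (faults so far: 2)
  step 2: ref 1 -> HIT, frames=[1,2] (faults so far: 2)
  step 3: ref 1 -> HIT, frames=[1,2] (faults so far: 2)
  step 4: ref 1 -> HIT, frames=[1,2] (faults so far: 2)
  step 5: ref 3 -> FAULT, evict 1, frames=[3,2] (faults so far: 3)
  step 6: ref 2 -> HIT, frames=[3,2] (faults so far: 3)
  step 7: ref 3 -> HIT, frames=[3,2] (faults so far: 3)
  step 8: ref 3 -> HIT, frames=[3,2] (faults so far: 3)
  step 9: ref 2 -> HIT, frames=[3,2] (faults so far: 3)
  step 10: ref 4 -> FAULT, evict 2, frames=[3,4] (faults so far: 4)
  step 11: ref 1 -> FAULT, evict 3, frames=[1,4] (faults so far: 5)
  FIFO total faults: 5
--- LRU ---
  step 0: ref 1 -> FAULT, frames=[1,-] (faults so far: 1)
  step 1: ref 2 -> FAULT, frames=[1,2] (faults so far: 2)
  step 2: ref 1 -> HIT, frames=[1,2] (faults so far: 2)
  step 3: ref 1 -> HIT, frames=[1,2] (faults so far: 2)
  step 4: ref 1 -> HIT, frames=[1,2] (faults so far: 2)
  step 5: ref 3 -> FAULT, evict 2, frames=[1,3] (faults so far: 3)
  step 6: ref 2 -> FAULT, evict 1, frames=[2,3] (faults so far: 4)
  step 7: ref 3 -> HIT, frames=[2,3] (faults so far: 4)
  step 8: ref 3 -> HIT, frames=[2,3] (faults so far: 4)
  step 9: ref 2 -> HIT, frames=[2,3] (faults so far: 4)
  step 10: ref 4 -> FAULT, evict 3, frames=[2,4] (faults so far: 5)
  step 11: ref 1 -> FAULT, evict 2, frames=[1,4] (faults so far: 6)
  LRU total faults: 6
--- Optimal ---
  step 0: ref 1 -> FAULT, frames=[1,-] (faults so far: 1)
  step 1: ref 2 -> FAULT, frames=[1,2] (faults so far: 2)
  step 2: ref 1 -> HIT, frames=[1,2] (faults so far: 2)
  step 3: ref 1 -> HIT, frames=[1,2] (faults so far: 2)
  step 4: ref 1 -> HIT, frames=[1,2] (faults so far: 2)
  step 5: ref 3 -> FAULT, evict 1, frames=[3,2] (faults so far: 3)
  step 6: ref 2 -> HIT, frames=[3,2] (faults so far: 3)
  step 7: ref 3 -> HIT, frames=[3,2] (faults so far: 3)
  step 8: ref 3 -> HIT, frames=[3,2] (faults so far: 3)
  step 9: ref 2 -> HIT, frames=[3,2] (faults so far: 3)
  step 10: ref 4 -> FAULT, evict 2, frames=[3,4] (faults so far: 4)
  step 11: ref 1 -> FAULT, evict 3, frames=[1,4] (faults so far: 5)
  Optimal total faults: 5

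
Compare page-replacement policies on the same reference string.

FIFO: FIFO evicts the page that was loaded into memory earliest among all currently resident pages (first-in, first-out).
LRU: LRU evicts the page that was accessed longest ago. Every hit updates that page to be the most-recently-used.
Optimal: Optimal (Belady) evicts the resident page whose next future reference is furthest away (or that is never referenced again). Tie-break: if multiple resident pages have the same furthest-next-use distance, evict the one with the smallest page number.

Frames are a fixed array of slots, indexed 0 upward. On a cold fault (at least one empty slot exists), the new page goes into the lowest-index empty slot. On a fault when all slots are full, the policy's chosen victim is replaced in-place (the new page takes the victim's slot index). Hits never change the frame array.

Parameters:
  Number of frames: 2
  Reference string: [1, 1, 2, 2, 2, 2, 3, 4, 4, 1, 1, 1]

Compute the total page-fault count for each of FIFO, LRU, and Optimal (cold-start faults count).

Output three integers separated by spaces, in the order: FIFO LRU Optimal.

--- FIFO ---
  step 0: ref 1 -> FAULT, frames=[1,-] (faults so far: 1)
  step 1: ref 1 -> HIT, frames=[1,-] (faults so far: 1)
  step 2: ref 2 -> FAULT, frames=[1,2] (faults so far: 2)
  step 3: ref 2 -> HIT, frames=[1,2] (faults so far: 2)
  step 4: ref 2 -> HIT, frames=[1,2] (faults so far: 2)
  step 5: ref 2 -> HIT, frames=[1,2] (faults so far: 2)
  step 6: ref 3 -> FAULT, evict 1, frames=[3,2] (faults so far: 3)
  step 7: ref 4 -> FAULT, evict 2, frames=[3,4] (faults so far: 4)
  step 8: ref 4 -> HIT, frames=[3,4] (faults so far: 4)
  step 9: ref 1 -> FAULT, evict 3, frames=[1,4] (faults so far: 5)
  step 10: ref 1 -> HIT, frames=[1,4] (faults so far: 5)
  step 11: ref 1 -> HIT, frames=[1,4] (faults so far: 5)
  FIFO total faults: 5
--- LRU ---
  step 0: ref 1 -> FAULT, frames=[1,-] (faults so far: 1)
  step 1: ref 1 -> HIT, frames=[1,-] (faults so far: 1)
  step 2: ref 2 -> FAULT, frames=[1,2] (faults so far: 2)
  step 3: ref 2 -> HIT, frames=[1,2] (faults so far: 2)
  step 4: ref 2 -> HIT, frames=[1,2] (faults so far: 2)
  step 5: ref 2 -> HIT, frames=[1,2] (faults so far: 2)
  step 6: ref 3 -> FAULT, evict 1, frames=[3,2] (faults so far: 3)
  step 7: ref 4 -> FAULT, evict 2, frames=[3,4] (faults so far: 4)
  step 8: ref 4 -> HIT, frames=[3,4] (faults so far: 4)
  step 9: ref 1 -> FAULT, evict 3, frames=[1,4] (faults so far: 5)
  step 10: ref 1 -> HIT, frames=[1,4] (faults so far: 5)
  step 11: ref 1 -> HIT, frames=[1,4] (faults so far: 5)
  LRU total faults: 5
--- Optimal ---
  step 0: ref 1 -> FAULT, frames=[1,-] (faults so far: 1)
  step 1: ref 1 -> HIT, frames=[1,-] (faults so far: 1)
  step 2: ref 2 -> FAULT, frames=[1,2] (faults so far: 2)
  step 3: ref 2 -> HIT, frames=[1,2] (faults so far: 2)
  step 4: ref 2 -> HIT, frames=[1,2] (faults so far: 2)
  step 5: ref 2 -> HIT, frames=[1,2] (faults so far: 2)
  step 6: ref 3 -> FAULT, evict 2, frames=[1,3] (faults so far: 3)
  step 7: ref 4 -> FAULT, evict 3, frames=[1,4] (faults so far: 4)
  step 8: ref 4 -> HIT, frames=[1,4] (faults so far: 4)
  step 9: ref 1 -> HIT, frames=[1,4] (faults so far: 4)
  step 10: ref 1 -> HIT, frames=[1,4] (faults so far: 4)
  step 11: ref 1 -> HIT, frames=[1,4] (faults so far: 4)
  Optimal total faults: 4

Answer: 5 5 4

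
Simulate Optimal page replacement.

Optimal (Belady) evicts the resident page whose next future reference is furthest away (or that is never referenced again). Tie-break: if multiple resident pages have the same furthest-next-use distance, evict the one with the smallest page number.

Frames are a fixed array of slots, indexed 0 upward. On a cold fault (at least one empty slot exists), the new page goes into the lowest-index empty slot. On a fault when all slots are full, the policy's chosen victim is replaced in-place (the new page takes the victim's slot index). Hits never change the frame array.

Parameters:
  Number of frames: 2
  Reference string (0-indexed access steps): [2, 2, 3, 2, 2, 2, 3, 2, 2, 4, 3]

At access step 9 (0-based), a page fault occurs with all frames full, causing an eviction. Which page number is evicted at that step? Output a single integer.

Answer: 2

Derivation:
Step 0: ref 2 -> FAULT, frames=[2,-]
Step 1: ref 2 -> HIT, frames=[2,-]
Step 2: ref 3 -> FAULT, frames=[2,3]
Step 3: ref 2 -> HIT, frames=[2,3]
Step 4: ref 2 -> HIT, frames=[2,3]
Step 5: ref 2 -> HIT, frames=[2,3]
Step 6: ref 3 -> HIT, frames=[2,3]
Step 7: ref 2 -> HIT, frames=[2,3]
Step 8: ref 2 -> HIT, frames=[2,3]
Step 9: ref 4 -> FAULT, evict 2, frames=[4,3]
At step 9: evicted page 2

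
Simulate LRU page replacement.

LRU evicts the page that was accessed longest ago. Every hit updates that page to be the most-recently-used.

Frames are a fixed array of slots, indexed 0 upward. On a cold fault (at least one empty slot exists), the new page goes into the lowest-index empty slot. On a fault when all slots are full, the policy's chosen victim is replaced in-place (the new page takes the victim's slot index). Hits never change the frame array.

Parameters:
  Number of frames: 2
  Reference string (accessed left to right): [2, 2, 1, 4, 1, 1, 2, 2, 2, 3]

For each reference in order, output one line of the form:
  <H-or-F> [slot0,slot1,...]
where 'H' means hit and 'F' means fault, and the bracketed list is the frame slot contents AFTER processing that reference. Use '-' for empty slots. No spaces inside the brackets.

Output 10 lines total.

F [2,-]
H [2,-]
F [2,1]
F [4,1]
H [4,1]
H [4,1]
F [2,1]
H [2,1]
H [2,1]
F [2,3]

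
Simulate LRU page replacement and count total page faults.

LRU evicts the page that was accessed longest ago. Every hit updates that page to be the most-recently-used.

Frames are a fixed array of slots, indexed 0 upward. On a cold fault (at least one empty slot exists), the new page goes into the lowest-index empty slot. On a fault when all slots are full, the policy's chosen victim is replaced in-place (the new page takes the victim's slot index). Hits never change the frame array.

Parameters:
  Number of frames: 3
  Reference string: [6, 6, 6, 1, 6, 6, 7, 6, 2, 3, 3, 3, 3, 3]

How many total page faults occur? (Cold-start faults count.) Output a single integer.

Answer: 5

Derivation:
Step 0: ref 6 → FAULT, frames=[6,-,-]
Step 1: ref 6 → HIT, frames=[6,-,-]
Step 2: ref 6 → HIT, frames=[6,-,-]
Step 3: ref 1 → FAULT, frames=[6,1,-]
Step 4: ref 6 → HIT, frames=[6,1,-]
Step 5: ref 6 → HIT, frames=[6,1,-]
Step 6: ref 7 → FAULT, frames=[6,1,7]
Step 7: ref 6 → HIT, frames=[6,1,7]
Step 8: ref 2 → FAULT (evict 1), frames=[6,2,7]
Step 9: ref 3 → FAULT (evict 7), frames=[6,2,3]
Step 10: ref 3 → HIT, frames=[6,2,3]
Step 11: ref 3 → HIT, frames=[6,2,3]
Step 12: ref 3 → HIT, frames=[6,2,3]
Step 13: ref 3 → HIT, frames=[6,2,3]
Total faults: 5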